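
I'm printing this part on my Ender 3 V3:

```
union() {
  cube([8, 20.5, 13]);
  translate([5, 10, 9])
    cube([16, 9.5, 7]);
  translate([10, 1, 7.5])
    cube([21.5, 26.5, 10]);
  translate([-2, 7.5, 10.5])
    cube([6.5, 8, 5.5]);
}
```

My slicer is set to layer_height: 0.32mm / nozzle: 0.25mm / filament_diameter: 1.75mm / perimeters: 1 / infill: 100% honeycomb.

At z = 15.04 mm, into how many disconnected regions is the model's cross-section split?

At z = 15.04 mm: the cube is not intersected at this z (z outside [0, 13]); the cube at (5, 10) is present — its section is the full 16×9.5 rectangle; the 21.5×26.5 cube at (10, 1) contributes its full rectangle; the 6.5×8 cube at (-2, 7.5) contributes its full rectangle; Taking the union: the regions partially overlap (shared area 104.50 mm²), so overlapping operands fuse into one piece — 2 connected regions. The result has 2 disconnected regions.

2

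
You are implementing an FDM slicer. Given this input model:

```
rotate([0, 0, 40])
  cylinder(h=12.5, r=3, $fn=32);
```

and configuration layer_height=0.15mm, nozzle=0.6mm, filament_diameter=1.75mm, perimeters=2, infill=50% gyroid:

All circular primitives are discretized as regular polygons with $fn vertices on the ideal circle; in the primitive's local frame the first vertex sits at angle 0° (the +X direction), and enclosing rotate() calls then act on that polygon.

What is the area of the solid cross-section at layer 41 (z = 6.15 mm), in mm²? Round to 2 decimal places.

At z = 6.15 mm: the r=3 cylinder contributes a regular 32-gon of circumradius 3 (area = (32/2)·3.000²·sin(360°/32) = 28.09 mm²); (whole slice rotated 40° about Z — lengths, areas and connectivity unchanged). Overall, the cross-section is a single solid region. Net area = 28.09 mm².

28.09 mm²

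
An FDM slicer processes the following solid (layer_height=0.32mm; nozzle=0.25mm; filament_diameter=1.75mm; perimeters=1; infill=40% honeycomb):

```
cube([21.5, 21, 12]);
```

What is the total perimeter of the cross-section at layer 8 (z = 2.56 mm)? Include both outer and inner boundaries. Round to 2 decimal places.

At z = 2.56 mm: the 21.5×21 cube contributes its full rectangle (perimeter 85.00 mm). Overall, the cross-section is a single solid region. Total boundary length (outer) = 85.00 mm.

85.00 mm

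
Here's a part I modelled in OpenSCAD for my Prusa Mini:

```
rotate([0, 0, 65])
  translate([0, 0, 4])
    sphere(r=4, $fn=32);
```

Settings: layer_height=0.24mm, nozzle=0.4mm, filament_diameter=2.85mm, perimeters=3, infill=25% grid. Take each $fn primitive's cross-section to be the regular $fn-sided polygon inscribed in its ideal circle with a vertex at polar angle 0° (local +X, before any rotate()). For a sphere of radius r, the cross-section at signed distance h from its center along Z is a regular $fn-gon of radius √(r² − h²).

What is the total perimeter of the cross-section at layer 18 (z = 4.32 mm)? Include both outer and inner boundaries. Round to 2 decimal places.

At z = 4.32 mm: the r=4 sphere slices to a regular 32-gon of circumradius 3.987 (√(r²−h²) with h=0.32 from center) (perimeter = 2·32·3.987·sin(180°/32) = 25.01 mm); (rotated 65° about Z; rotation is an isometry so areas/perimeters/island counts are preserved). Overall, the cross-section is a single solid region. Total boundary length (outer) = 25.01 mm.

25.01 mm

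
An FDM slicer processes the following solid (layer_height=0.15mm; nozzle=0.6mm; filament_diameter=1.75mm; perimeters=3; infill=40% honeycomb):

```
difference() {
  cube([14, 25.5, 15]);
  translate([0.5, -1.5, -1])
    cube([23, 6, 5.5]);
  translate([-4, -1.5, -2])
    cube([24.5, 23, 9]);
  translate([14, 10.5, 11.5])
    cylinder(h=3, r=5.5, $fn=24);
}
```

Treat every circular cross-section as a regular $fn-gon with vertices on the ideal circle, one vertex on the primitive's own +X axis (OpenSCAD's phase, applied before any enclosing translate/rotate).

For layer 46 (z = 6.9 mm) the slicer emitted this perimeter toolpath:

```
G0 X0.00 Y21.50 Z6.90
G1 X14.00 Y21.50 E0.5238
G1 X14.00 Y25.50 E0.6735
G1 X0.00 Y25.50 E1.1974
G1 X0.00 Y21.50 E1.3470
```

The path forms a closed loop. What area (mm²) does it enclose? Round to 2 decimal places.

56.00 mm²

Apply the shoelace formula to the sequence of (X, Y) vertices; enclosed area = 56.00 mm².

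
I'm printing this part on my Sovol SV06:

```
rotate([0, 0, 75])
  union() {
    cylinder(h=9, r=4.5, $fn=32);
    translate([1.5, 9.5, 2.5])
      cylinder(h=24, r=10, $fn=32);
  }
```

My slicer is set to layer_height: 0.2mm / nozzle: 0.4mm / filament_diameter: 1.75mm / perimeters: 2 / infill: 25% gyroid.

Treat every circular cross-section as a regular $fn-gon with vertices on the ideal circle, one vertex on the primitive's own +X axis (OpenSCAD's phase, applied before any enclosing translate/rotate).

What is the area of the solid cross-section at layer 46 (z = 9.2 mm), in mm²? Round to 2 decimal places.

At z = 9.2 mm: the cylinder is absent (z outside [0, 9]); the cylinder at (1.5, 9.5): section is a regular 32-gon, circumradius r=10 (area = (32/2)·10.000²·sin(360°/32) = 312.14 mm²); Combining (union): only the r=10 cylinder at (1.5, 9.5) is present, so the union is just that shape — area = 312.14 mm²; (rotated 75° about Z; rotation is an isometry so areas/perimeters/island counts are preserved). Overall, the cross-section is a single solid region. Net area = 312.14 mm².

312.14 mm²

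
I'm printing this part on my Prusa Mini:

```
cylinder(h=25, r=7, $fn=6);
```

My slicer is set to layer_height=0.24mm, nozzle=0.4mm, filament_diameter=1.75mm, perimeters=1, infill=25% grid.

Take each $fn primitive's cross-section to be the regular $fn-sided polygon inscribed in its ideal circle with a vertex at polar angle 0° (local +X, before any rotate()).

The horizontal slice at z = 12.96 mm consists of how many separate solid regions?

1

At z = 12.96 mm: the r=7 cylinder gives a regular 6-gon of circumradius 7 (constant along its height). The result has 1 disconnected region.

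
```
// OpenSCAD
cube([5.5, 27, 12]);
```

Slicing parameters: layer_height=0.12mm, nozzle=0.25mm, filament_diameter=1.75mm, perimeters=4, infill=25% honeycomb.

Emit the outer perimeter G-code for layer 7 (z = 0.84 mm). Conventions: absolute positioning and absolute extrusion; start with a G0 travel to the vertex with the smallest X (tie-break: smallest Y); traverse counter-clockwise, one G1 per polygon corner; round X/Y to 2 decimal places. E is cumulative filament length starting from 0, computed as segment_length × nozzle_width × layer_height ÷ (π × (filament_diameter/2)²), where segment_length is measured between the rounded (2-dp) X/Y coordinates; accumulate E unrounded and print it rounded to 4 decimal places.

At z = 0.84 mm: the 5.5×27 cube contributes its full rectangle. The outline is a single polygon with 4 vertices. Extrusion per mm of travel: 0.25 × 0.12 / (π × 0.875²) = 0.012473. Accumulating E over each segment gives final E = 0.8107.

G0 X0.00 Y0.00 Z0.84
G1 X5.50 Y0.00 E0.0686
G1 X5.50 Y27.00 E0.4054
G1 X0.00 Y27.00 E0.4740
G1 X0.00 Y0.00 E0.8107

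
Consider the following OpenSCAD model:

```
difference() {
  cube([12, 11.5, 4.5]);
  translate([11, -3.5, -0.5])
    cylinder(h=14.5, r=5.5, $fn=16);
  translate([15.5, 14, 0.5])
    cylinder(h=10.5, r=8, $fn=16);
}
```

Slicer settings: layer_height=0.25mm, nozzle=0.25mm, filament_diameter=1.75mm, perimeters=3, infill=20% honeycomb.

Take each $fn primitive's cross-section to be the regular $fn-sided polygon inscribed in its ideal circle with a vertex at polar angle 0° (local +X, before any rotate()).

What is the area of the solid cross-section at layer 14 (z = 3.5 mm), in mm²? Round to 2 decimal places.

At z = 3.5 mm: the 12×11.5 cube contributes its full rectangle (area 138.00 mm²); the r=5.5 cylinder at (11, -3.5) contributes a regular 16-gon of circumradius 5.5 (area = (16/2)·5.500²·sin(360°/16) = 92.61 mm²); the r=8 cylinder at (15.5, 14) gives a regular 16-gon of circumradius 8 (constant along its height) (area = (16/2)·8.000²·sin(360°/16) = 195.93 mm²); Subtracting the remaining from the first: starting from the 12×11.5 cube (138.00 mm²), the r=5.5 cylinder at (11, -3.5) partially overlaps it — only the 7.48 mm² overlap (of its 92.61 mm²) is removed, clipping the outline; the r=8 cylinder at (15.5, 14) partially overlaps it — only the 11.62 mm² overlap (of its 195.93 mm²) is removed, clipping the outline — area = 118.90 mm². Overall, the cross-section is a single solid region. Net area = 118.90 mm².

118.90 mm²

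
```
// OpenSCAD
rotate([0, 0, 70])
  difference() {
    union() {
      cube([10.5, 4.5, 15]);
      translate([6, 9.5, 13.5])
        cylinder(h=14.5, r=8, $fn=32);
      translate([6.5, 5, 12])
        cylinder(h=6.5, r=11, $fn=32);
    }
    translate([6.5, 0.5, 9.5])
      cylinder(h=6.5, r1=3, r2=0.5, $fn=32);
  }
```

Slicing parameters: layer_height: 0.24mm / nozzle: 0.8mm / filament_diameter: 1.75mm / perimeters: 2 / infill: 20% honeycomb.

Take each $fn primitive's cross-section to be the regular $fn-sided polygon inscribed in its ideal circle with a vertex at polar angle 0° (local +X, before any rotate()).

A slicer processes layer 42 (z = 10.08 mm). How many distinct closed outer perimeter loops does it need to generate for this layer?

1

At z = 10.08 mm: the cube is present — its section is the full 10.5×4.5 rectangle; the cylinder at (6, 9.5) is not intersected at this z (z outside [13.5, 28]); the cylinder at (6.5, 5) is not intersected at this z (z outside [12, 18.5]); Combining (union): only the 10.5×4.5 cube is present, so the union is just that shape — 1 connected region; the cone at (6.5, 0.5) contributes a regular 32-gon of circumradius 2.777 (interpolated between r1=3 and r2=0.5 at t=0.089); Taking the first minus the rest: starting from the result so far, the cone at (6.5, 0.5) partially overlaps it — only the 14.79 mm² overlap (of its 24.07 mm²) is removed, clipping the outline — 1 connected region; (rotated 70° about Z; rotation is an isometry so areas/perimeters/island counts are preserved). The result has 1 disconnected region.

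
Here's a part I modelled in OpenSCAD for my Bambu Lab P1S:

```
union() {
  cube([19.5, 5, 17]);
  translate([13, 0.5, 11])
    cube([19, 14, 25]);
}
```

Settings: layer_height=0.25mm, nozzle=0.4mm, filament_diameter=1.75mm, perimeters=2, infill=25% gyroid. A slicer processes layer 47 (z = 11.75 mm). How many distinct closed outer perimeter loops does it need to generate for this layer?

At z = 11.75 mm: the cube (footprint 19.5×5) is included at this height; the 19×14 cube at (13, 0.5) contributes its full rectangle; Combining (union): the regions partially overlap (shared area 29.25 mm²), so overlapping operands fuse into one piece — 1 connected region. The result has 1 disconnected region.

1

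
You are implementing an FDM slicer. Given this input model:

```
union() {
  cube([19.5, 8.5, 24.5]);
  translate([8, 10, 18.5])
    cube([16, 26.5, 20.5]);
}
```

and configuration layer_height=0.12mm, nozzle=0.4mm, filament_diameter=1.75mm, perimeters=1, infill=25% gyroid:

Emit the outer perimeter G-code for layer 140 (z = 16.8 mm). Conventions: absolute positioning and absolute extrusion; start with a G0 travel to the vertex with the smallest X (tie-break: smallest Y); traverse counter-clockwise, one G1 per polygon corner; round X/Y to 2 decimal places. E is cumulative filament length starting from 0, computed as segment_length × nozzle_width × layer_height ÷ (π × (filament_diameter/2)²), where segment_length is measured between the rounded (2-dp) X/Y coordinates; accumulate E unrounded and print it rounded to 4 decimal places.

G0 X0.00 Y0.00 Z16.80
G1 X19.50 Y0.00 E0.3891
G1 X19.50 Y8.50 E0.5588
G1 X0.00 Y8.50 E0.9479
G1 X0.00 Y0.00 E1.1175

At z = 16.8 mm: the cube is present — its section is the full 19.5×8.5 rectangle; the cube at (8, 10) does not reach this height (z outside [18.5, 39]); Taking the union: only the 19.5×8.5 cube is present, so the union is just that shape — 1 connected region. The outline is a single polygon with 4 vertices. Extrusion per mm of travel: 0.4 × 0.12 / (π × 0.875²) = 0.019956. Accumulating E over each segment gives final E = 1.1175.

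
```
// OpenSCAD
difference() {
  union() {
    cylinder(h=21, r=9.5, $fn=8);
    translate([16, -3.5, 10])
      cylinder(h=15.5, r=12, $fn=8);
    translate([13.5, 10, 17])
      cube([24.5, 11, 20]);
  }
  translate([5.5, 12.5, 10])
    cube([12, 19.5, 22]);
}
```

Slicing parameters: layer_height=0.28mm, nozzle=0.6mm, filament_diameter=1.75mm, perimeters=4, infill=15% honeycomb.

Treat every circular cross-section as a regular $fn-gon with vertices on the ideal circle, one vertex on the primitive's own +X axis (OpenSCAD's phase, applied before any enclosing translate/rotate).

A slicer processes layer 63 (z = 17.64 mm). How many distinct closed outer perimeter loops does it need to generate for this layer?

2

At z = 17.64 mm: the r=9.5 cylinder gives a regular 8-gon of circumradius 9.5 (constant along its height); the r=12 cylinder at (16, -3.5) contributes a regular 8-gon of circumradius 12; the 24.5×11 cube at (13.5, 10) contributes its full rectangle; Combining (union): the regions partially overlap (shared area 33.16 mm²), so overlapping operands fuse into one piece — 2 connected regions; the 12×19.5 cube at (5.5, 12.5) contributes its full rectangle; Subtracting the remaining from the first: starting from the result so far, the 12×19.5 cube at (5.5, 12.5) partially overlaps it — only the 34.00 mm² overlap (of its 234.00 mm²) is removed, clipping the outline — 2 connected regions. The result has 2 disconnected regions.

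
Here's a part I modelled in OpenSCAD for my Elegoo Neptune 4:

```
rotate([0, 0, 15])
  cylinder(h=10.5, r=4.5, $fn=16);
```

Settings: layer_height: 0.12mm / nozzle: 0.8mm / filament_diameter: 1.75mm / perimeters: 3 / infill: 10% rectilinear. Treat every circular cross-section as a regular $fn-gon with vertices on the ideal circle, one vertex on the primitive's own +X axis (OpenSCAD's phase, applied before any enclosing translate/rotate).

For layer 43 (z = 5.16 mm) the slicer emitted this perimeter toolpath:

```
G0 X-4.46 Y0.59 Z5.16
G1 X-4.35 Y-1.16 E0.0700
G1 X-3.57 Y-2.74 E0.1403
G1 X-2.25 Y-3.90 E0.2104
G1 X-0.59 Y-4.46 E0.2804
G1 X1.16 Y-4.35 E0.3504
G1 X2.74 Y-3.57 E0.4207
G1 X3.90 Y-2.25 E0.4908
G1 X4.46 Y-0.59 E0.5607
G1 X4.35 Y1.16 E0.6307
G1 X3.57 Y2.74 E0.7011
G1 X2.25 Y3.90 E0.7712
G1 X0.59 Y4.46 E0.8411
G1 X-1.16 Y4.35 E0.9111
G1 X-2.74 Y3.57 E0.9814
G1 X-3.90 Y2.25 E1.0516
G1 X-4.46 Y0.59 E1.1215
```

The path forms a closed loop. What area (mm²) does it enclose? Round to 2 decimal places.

Apply the shoelace formula to the sequence of (X, Y) vertices; enclosed area = 62.02 mm².

62.02 mm²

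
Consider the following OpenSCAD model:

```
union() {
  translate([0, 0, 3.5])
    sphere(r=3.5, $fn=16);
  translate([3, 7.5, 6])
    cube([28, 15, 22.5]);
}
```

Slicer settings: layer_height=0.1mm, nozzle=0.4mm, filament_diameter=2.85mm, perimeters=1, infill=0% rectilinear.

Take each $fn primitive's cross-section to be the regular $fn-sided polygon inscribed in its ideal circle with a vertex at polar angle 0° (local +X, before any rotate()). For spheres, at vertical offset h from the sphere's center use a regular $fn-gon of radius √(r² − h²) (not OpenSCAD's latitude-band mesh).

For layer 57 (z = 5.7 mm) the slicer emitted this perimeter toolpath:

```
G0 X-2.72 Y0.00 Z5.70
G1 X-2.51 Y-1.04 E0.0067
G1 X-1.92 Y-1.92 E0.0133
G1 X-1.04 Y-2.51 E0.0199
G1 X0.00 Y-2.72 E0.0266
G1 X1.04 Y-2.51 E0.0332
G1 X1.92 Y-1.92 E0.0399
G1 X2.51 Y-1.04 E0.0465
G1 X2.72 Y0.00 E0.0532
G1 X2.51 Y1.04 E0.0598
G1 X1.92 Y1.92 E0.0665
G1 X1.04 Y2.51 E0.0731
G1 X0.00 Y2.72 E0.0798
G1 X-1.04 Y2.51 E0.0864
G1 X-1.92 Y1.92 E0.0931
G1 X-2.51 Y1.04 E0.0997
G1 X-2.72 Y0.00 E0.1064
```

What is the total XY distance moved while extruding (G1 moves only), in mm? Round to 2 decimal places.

16.96 mm

Sum the Euclidean lengths of each G1 segment: total = 16.96 mm.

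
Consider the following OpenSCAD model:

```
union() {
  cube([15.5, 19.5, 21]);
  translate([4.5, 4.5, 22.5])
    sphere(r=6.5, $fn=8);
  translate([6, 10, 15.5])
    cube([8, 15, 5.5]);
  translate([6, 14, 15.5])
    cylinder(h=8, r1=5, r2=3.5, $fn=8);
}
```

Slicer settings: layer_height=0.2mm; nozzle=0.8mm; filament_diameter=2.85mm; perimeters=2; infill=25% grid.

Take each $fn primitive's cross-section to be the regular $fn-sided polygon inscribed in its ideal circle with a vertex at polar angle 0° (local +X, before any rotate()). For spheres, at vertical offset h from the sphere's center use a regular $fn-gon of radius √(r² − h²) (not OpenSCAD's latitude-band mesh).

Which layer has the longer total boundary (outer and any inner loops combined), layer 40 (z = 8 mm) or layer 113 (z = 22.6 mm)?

layer 40 (z = 8 mm)

Layer 40 (z = 8): the 15.5×19.5 cube contributes its full rectangle (perimeter 70.00 mm); the sphere at (4.5, 4.5) does not reach this height (|z−center|=14.500 > r=6.5); the cube at (6, 10) does not reach this height (z outside [15.5, 21]); the cone at (6, 14) is not intersected at this z (z outside [15.5, 23.5]); Merging all regions: only the 15.5×19.5 cube is present, so the union is just that shape — boundary = 70.00 mm. So its perimeter = 70.00 mm. Layer 113 (z = 22.6): the cube does not reach this height (z outside [0, 21]); the r=6.5 sphere at (4.5, 4.5) contributes a regular 8-gon of circumradius √(6.5²−0.1²) = 6.499 (perimeter = 2·8·6.499·sin(180°/8) = 39.79 mm); the cube at (6, 10) is absent (z outside [15.5, 21]); the cone at (6, 14) contributes a regular 8-gon of circumradius 3.669 (interpolated between r1=5 and r2=3.5 at t=0.888) (perimeter = 2·8·3.669·sin(180°/8) = 22.46 mm); Merging all regions: the regions partially overlap (shared area 0.07 mm²), so the edge portions inside another operand are dropped and the merged outline is re-measured after clipping — boundary = 58.77 mm. So its perimeter = 58.77 mm. Layer 40 is larger (70.00 vs 58.77 mm).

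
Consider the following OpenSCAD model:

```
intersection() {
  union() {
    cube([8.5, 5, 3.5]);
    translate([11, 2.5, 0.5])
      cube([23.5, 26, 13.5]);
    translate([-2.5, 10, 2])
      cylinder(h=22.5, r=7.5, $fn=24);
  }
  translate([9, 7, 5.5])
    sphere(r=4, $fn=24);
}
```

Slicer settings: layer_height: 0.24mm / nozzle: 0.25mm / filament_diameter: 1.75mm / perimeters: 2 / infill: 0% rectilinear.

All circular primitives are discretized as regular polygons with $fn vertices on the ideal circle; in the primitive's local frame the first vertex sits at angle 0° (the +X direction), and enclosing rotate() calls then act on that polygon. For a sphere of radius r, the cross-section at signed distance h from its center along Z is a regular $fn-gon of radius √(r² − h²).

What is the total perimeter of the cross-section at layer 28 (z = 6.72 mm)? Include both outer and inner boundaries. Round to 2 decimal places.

At z = 6.72 mm: the cube does not reach this height (z outside [0, 3.5]); the cube at (11, 2.5) (footprint 23.5×26) is included at this height (perimeter 99.00 mm); the r=7.5 cylinder at (-2.5, 10) contributes a regular 24-gon of circumradius 7.5 (perimeter = 2·24·7.500·sin(180°/24) = 46.99 mm); Taking the union: the 2 present regions are separate (no shared area or edge), so areas and boundary lengths simply add and each stays a separate island — boundary = 145.99 mm; the r=4 sphere at (9, 7) slices to a regular 24-gon of circumradius 3.809 (√(r²−h²) with h=1.22 from center) (perimeter = 2·24·3.809·sin(180°/24) = 23.87 mm); After intersecting: the r=4 sphere at (9, 7) partially overlaps that combined region; clipping to the common part keeps 8.12 mm² — boundary = 14.17 mm. Overall, the cross-section is a single solid region. Total boundary length (outer) = 14.17 mm.

14.17 mm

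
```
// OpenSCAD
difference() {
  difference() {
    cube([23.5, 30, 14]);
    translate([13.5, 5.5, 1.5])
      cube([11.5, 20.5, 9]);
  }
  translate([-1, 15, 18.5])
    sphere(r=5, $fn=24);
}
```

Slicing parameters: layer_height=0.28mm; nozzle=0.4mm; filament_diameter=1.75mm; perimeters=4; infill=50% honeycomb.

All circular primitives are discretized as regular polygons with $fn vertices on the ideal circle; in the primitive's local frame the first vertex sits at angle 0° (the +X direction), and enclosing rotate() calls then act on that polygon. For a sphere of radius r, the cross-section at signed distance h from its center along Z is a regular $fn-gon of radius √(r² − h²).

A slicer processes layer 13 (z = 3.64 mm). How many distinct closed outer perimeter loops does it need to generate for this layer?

1

At z = 3.64 mm: the cube is present — its section is the full 23.5×30 rectangle; the cube at (13.5, 5.5) (footprint 11.5×20.5) is included at this height; Subtracting the remaining from the first: starting from the 23.5×30 cube, the 11.5×20.5 cube at (13.5, 5.5) partially overlaps it — only the 205.00 mm² overlap (of its 235.75 mm²) is removed, clipping the outline — 1 connected region; the sphere at (-1, 15) is not intersected at this z (|z−center|=14.860 > r=5); Taking the first minus the rest: none of the subtracted shapes is present at this height, so that combined region is unchanged — 1 connected region. The result has 1 disconnected region.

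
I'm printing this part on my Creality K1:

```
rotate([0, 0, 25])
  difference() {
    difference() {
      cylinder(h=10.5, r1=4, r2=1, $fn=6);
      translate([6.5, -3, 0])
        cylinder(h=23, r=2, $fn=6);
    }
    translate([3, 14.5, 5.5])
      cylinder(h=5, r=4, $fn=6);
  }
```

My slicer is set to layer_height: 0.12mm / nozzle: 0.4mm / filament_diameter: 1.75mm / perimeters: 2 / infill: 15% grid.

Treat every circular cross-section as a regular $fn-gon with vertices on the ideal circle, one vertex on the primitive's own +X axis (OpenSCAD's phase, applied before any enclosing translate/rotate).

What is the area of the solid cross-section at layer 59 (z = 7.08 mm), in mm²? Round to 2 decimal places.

At z = 7.08 mm: the cone (r1=4→r2=1) has section circumradius 1.977 here — a regular 6-gon (area = (6/2)·1.977²·sin(360°/6) = 10.16 mm²); the cylinder at (6.5, -3): section is a regular 6-gon, circumradius r=2 (area = (6/2)·2.000²·sin(360°/6) = 10.39 mm²); Subtracting the remaining from the first: starting from the cone (10.16 mm²), the r=2 cylinder at (6.5, -3) misses the remaining region (no effect) — area = 10.16 mm²; the r=4 cylinder at (3, 14.5) contributes a regular 6-gon of circumradius 4 (area = (6/2)·4.000²·sin(360°/6) = 41.57 mm²); Taking the first minus the rest: starting from that combined region (10.16 mm²), the r=4 cylinder at (3, 14.5) misses the remaining region (no effect) — area = 10.16 mm²; (rotated 25° about Z; rotation is an isometry so areas/perimeters/island counts are preserved). Overall, the cross-section is a single solid region. Net area = 10.16 mm².

10.16 mm²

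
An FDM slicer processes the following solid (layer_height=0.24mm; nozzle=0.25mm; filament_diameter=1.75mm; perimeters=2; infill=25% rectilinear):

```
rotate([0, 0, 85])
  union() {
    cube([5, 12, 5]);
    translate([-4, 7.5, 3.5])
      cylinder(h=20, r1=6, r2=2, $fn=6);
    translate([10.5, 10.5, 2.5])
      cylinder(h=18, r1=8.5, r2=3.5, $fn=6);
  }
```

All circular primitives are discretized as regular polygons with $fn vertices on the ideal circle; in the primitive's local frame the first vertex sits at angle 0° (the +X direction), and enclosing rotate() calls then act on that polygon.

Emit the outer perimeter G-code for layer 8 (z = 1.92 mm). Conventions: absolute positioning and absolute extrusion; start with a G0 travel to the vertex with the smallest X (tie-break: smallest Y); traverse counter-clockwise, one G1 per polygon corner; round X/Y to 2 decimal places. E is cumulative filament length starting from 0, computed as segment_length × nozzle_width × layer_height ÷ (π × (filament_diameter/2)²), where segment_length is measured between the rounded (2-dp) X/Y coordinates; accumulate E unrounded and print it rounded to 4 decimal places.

At z = 1.92 mm: the cube (footprint 5×12) is included at this height; the cone at (-4, 7.5) is absent (z outside [3.5, 23.5]); the cone at (10.5, 10.5) does not reach this height (z outside [2.5, 20.5]); Combining (union): only the 5×12 cube is present, so the union is just that shape — 1 connected region; (rotated 85° about Z; rotation is an isometry so areas/perimeters/island counts are preserved). The outline is a single polygon with 4 vertices. Extrusion per mm of travel: 0.25 × 0.24 / (π × 0.875²) = 0.024945. Accumulating E over each segment gives final E = 0.8481.

G0 X-11.95 Y1.05 Z1.92
G1 X0.00 Y0.00 E0.2992
G1 X0.44 Y4.98 E0.4240
G1 X-11.52 Y6.03 E0.7234
G1 X-11.95 Y1.05 E0.8481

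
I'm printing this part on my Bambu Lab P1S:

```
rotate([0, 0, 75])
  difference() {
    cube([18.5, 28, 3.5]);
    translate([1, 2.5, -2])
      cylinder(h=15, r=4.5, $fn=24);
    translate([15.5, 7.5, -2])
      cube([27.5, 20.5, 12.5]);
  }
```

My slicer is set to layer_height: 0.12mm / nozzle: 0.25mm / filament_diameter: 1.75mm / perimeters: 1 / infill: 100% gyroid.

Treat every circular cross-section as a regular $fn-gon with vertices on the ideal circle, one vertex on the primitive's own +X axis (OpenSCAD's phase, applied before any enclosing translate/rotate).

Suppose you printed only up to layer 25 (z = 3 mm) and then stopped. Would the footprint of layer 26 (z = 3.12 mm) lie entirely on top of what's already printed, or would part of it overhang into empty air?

Compare the two slices. At z = 3: the 18.5×28 cube contributes its full rectangle (area 518.00 mm²); the r=4.5 cylinder at (1, 2.5) contributes a regular 24-gon of circumradius 4.5 (area = (24/2)·4.500²·sin(360°/24) = 62.89 mm²); the cube at (15.5, 7.5) (footprint 27.5×20.5) is included at this height (area 563.75 mm²); Taking the first minus the rest: starting from the 18.5×28 cube (518.00 mm²), the r=4.5 cylinder at (1, 2.5) partially overlaps it — only the 33.23 mm² overlap (of its 62.89 mm²) is removed, clipping the outline; the 27.5×20.5 cube at (15.5, 7.5) partially overlaps it — only the 61.50 mm² overlap (of its 563.75 mm²) is removed, clipping the outline — area = 423.27 mm²; (rotated 75° about Z; rotation is an isometry so areas/perimeters/island counts are preserved). At z = 3.12: the cube is present — its section is the full 18.5×28 rectangle (area 518.00 mm²); the cylinder at (1, 2.5): section is a regular 24-gon, circumradius r=4.5 (area = (24/2)·4.500²·sin(360°/24) = 62.89 mm²); the 27.5×20.5 cube at (15.5, 7.5) contributes its full rectangle (area 563.75 mm²); After the difference (first − rest): starting from the 18.5×28 cube (518.00 mm²), the r=4.5 cylinder at (1, 2.5) partially overlaps it — only the 33.23 mm² overlap (of its 62.89 mm²) is removed, clipping the outline; the 27.5×20.5 cube at (15.5, 7.5) partially overlaps it — only the 61.50 mm² overlap (of its 563.75 mm²) is removed, clipping the outline — area = 423.27 mm²; (rotated 75° about Z; rotation is an isometry so areas/perimeters/island counts are preserved). Checking containment: the cross-section at z = 3.12 is a subset of the cross-section at z = 3.

entirely on top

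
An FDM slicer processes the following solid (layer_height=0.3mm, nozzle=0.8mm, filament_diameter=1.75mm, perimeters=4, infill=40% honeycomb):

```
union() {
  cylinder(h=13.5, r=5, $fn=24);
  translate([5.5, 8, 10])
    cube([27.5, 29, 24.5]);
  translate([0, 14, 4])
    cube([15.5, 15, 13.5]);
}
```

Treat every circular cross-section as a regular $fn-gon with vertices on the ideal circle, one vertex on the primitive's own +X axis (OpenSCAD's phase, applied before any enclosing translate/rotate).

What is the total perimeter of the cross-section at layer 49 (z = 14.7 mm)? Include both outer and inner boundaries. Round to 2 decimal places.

124.00 mm

At z = 14.7 mm: the cylinder is absent (z outside [0, 13.5]); the 27.5×29 cube at (5.5, 8) contributes its full rectangle (perimeter 113.00 mm); the cube at (0, 14) (footprint 15.5×15) is included at this height (perimeter 61.00 mm); Combining (union): the regions partially overlap (shared area 150.00 mm²), so the edge portions inside another operand are dropped and the merged outline is re-measured after clipping — boundary = 124.00 mm. Overall, the cross-section is a single solid region. Total boundary length (outer) = 124.00 mm.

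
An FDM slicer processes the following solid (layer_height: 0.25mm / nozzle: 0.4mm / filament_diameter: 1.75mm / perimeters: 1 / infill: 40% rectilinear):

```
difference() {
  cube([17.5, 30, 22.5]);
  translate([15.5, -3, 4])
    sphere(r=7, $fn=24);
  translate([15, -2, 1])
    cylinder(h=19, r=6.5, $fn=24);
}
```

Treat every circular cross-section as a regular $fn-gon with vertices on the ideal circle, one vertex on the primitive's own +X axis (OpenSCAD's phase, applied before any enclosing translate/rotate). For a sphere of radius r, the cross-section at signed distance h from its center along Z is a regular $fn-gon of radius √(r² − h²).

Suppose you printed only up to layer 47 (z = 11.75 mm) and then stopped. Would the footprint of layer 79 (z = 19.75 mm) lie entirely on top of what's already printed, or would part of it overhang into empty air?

entirely on top

Compare the two slices. At z = 11.75: the cube is present — its section is the full 17.5×30 rectangle (area 525.00 mm²); the sphere at (15.5, -3) is absent (|z−center|=7.750 > r=7); the r=6.5 cylinder at (15, -2) contributes a regular 24-gon of circumradius 6.5 (area = (24/2)·6.500²·sin(360°/24) = 131.22 mm²); Taking the first minus the rest: starting from the 17.5×30 cube (525.00 mm²), the r=6.5 cylinder at (15, -2) partially overlaps it — only the 30.83 mm² overlap (of its 131.22 mm²) is removed, clipping the outline — area = 494.17 mm². At z = 19.75: the 17.5×30 cube contributes its full rectangle (area 525.00 mm²); the sphere at (15.5, -3) is absent (|z−center|=15.750 > r=7); the r=6.5 cylinder at (15, -2) contributes a regular 24-gon of circumradius 6.5 (area = (24/2)·6.500²·sin(360°/24) = 131.22 mm²); Taking the first minus the rest: starting from the 17.5×30 cube (525.00 mm²), the r=6.5 cylinder at (15, -2) partially overlaps it — only the 30.83 mm² overlap (of its 131.22 mm²) is removed, clipping the outline — area = 494.17 mm². Checking containment: the cross-section at z = 19.75 is a subset of the cross-section at z = 11.75.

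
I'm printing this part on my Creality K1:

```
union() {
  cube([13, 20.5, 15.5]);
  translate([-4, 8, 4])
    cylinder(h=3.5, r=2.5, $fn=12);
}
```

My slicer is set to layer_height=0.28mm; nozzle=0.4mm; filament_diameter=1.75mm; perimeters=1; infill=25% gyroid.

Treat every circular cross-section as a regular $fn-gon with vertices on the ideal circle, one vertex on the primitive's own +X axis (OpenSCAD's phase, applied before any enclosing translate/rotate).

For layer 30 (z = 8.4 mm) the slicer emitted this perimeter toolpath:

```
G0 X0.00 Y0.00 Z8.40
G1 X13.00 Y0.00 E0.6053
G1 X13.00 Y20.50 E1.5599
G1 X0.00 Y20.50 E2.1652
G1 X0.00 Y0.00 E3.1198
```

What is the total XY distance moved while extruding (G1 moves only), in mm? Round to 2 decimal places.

Sum the Euclidean lengths of each G1 segment: total = 67.00 mm.

67.00 mm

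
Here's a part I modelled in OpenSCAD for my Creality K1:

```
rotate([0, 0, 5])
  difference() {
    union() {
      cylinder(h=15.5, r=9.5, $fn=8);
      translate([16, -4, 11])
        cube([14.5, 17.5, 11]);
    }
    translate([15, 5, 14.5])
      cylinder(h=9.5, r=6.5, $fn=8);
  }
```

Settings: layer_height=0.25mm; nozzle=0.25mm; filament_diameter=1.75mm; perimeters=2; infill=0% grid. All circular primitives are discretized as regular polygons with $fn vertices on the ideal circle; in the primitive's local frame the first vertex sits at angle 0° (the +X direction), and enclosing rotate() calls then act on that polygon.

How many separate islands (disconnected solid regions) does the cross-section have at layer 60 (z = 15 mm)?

2

At z = 15 mm: the r=9.5 cylinder gives a regular 8-gon of circumradius 9.5 (constant along its height); the 14.5×17.5 cube at (16, -4) contributes its full rectangle; Merging all regions: the 2 present regions are separate (no shared area or edge), so areas and boundary lengths simply add and each stays a separate island — 2 connected regions; the r=6.5 cylinder at (15, 5) gives a regular 8-gon of circumradius 6.5 (constant along its height); Taking the first minus the rest: starting from the result so far, the r=6.5 cylinder at (15, 5) partially overlaps it — only the 47.16 mm² overlap (of its 119.50 mm²) is removed, clipping the outline — 2 connected regions; (rotated 5° about Z; rotation is an isometry so areas/perimeters/island counts are preserved). Overall, the cross-section has 2 separate islands. Island count = 2.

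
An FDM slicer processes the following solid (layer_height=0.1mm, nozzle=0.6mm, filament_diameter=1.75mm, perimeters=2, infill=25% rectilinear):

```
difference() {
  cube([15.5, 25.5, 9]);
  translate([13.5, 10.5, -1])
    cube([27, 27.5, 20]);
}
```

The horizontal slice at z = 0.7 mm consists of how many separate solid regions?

1

At z = 0.7 mm: the cube (footprint 15.5×25.5) is included at this height; the cube at (13.5, 10.5) (footprint 27×27.5) is included at this height; After the difference (first − rest): starting from the 15.5×25.5 cube, the 27×27.5 cube at (13.5, 10.5) partially overlaps it — only the 30.00 mm² overlap (of its 742.50 mm²) is removed, clipping the outline — 1 connected region. The result has 1 disconnected region.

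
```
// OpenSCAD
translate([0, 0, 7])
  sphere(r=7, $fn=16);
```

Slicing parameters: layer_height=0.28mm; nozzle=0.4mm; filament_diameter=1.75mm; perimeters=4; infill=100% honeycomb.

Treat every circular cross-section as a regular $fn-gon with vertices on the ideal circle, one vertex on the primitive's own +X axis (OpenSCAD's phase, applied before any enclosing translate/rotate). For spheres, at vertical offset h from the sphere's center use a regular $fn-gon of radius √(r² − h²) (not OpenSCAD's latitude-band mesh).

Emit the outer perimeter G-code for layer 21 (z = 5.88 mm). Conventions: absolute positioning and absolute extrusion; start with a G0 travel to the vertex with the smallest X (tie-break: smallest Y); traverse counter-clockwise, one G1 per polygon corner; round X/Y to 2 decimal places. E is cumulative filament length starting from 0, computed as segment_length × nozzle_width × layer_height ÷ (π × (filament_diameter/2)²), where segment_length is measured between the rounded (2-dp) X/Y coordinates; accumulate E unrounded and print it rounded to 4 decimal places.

At z = 5.88 mm: the r=7 sphere contributes a regular 16-gon of circumradius √(7²−1.12²) = 6.910. The outline is a single polygon with 16 vertices. Extrusion per mm of travel: 0.4 × 0.28 / (π × 0.875²) = 0.046564. Accumulating E over each segment gives final E = 2.0083.

G0 X-6.91 Y0.00 Z5.88
G1 X-6.38 Y-2.64 E0.1254
G1 X-4.89 Y-4.89 E0.2510
G1 X-2.64 Y-6.38 E0.3767
G1 X0.00 Y-6.91 E0.5021
G1 X2.64 Y-6.38 E0.6275
G1 X4.89 Y-4.89 E0.7531
G1 X6.38 Y-2.64 E0.8788
G1 X6.91 Y0.00 E1.0042
G1 X6.38 Y2.64 E1.1295
G1 X4.89 Y4.89 E1.2552
G1 X2.64 Y6.38 E1.3809
G1 X0.00 Y6.91 E1.5063
G1 X-2.64 Y6.38 E1.6316
G1 X-4.89 Y4.89 E1.7573
G1 X-6.38 Y2.64 E1.8830
G1 X-6.91 Y0.00 E2.0083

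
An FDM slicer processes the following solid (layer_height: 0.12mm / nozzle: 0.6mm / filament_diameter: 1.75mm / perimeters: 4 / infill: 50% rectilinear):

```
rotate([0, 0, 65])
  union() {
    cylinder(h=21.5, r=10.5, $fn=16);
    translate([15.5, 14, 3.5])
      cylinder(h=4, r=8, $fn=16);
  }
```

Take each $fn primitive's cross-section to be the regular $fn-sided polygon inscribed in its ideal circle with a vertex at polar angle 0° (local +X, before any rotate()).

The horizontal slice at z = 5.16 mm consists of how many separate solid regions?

2

At z = 5.16 mm: the cylinder: section is a regular 16-gon, circumradius r=10.5; the r=8 cylinder at (15.5, 14) gives a regular 16-gon of circumradius 8 (constant along its height); Combining (union): the 2 present regions are separate (no shared area or edge), so areas and boundary lengths simply add and each stays a separate island — 2 connected regions; (whole slice rotated 65° about Z — lengths, areas and connectivity unchanged). The result has 2 disconnected regions.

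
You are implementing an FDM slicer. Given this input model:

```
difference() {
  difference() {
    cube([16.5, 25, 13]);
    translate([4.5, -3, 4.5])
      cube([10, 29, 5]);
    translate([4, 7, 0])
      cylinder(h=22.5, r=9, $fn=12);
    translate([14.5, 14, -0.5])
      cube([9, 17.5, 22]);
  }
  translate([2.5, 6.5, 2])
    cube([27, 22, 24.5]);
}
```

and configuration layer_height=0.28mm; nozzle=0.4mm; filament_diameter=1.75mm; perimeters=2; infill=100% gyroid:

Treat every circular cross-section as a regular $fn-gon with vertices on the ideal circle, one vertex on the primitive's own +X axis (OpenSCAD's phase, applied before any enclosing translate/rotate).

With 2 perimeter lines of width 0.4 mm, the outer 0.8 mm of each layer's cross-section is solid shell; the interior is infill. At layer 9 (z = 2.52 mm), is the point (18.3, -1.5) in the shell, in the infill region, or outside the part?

At z = 2.52 mm: the cube (footprint 16.5×25) is included at this height; the cube at (4.5, -3) is not intersected at this z (z outside [4.5, 9.5]); the r=9 cylinder at (4, 7) gives a regular 12-gon of circumradius 9 (constant along its height); the cube at (14.5, 14) is present — its section is the full 9×17.5 rectangle; After the difference (first − rest): starting from the 16.5×25 cube, the r=9 cylinder at (4, 7) partially overlaps it — only the 176.75 mm² overlap (of its 243.00 mm²) is removed, clipping the outline; the 9×17.5 cube at (14.5, 14) partially overlaps it — only the 22.00 mm² overlap (of its 157.50 mm²) is removed, clipping the outline — 1 connected region; the cube at (2.5, 6.5) is present — its section is the full 27×22 rectangle; Subtracting the remaining from the first: starting from that combined region, the 27×22 cube at (2.5, 6.5) partially overlaps it — only the 157.83 mm² overlap (of its 594.00 mm²) is removed, clipping the outline — 2 connected regions. Overall, the cross-section has 2 separate islands. The nearest boundary edge runs (16.50, 6.50)→(16.50, 0.00); distance from the point to it = 2.34 mm. The point is not inside any of the regions above, so it lies outside the cross-section (2.34 mm from the nearest boundary).

outside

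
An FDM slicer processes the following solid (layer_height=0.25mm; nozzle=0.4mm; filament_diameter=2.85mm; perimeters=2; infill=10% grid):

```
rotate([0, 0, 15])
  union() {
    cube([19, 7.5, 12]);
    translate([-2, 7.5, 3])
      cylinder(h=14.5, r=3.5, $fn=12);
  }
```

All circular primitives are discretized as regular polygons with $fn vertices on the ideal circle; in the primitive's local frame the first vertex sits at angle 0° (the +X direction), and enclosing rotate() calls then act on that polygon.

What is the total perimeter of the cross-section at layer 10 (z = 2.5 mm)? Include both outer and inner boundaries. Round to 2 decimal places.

At z = 2.5 mm: the cube (footprint 19×7.5) is included at this height (perimeter 53.00 mm); the cylinder at (-2, 7.5) is not intersected at this z (z outside [3, 17.5]); Combining (union): only the 19×7.5 cube is present, so the union is just that shape — boundary = 53.00 mm; (rotated 15° about Z; rotation is an isometry so areas/perimeters/island counts are preserved). Overall, the cross-section is a single solid region. Total boundary length (outer) = 53.00 mm.

53.00 mm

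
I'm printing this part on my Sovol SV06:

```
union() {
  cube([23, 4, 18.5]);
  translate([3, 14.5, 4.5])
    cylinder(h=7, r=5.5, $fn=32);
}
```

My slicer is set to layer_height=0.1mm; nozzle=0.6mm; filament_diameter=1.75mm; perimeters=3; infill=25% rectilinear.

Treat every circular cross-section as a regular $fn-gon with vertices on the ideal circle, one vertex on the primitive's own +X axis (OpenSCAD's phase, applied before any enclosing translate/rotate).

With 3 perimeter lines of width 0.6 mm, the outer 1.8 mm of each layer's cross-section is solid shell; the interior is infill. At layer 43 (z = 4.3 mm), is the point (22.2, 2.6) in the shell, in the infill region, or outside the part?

At z = 4.3 mm: the cube is present — its section is the full 23×4 rectangle; the cylinder at (3, 14.5) is not intersected at this z (z outside [4.5, 11.5]); Merging all regions: only the 23×4 cube is present, so the union is just that shape — 1 connected region. Overall, the cross-section is a single solid region. The nearest boundary edge runs (23.00, 0.00)→(23.00, 4.00); distance from the point to it = 0.80 mm. The point is inside the cross-section, 0.80 mm from the nearest boundary — within the 1.8 mm shell band (3 × 0.6).

shell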